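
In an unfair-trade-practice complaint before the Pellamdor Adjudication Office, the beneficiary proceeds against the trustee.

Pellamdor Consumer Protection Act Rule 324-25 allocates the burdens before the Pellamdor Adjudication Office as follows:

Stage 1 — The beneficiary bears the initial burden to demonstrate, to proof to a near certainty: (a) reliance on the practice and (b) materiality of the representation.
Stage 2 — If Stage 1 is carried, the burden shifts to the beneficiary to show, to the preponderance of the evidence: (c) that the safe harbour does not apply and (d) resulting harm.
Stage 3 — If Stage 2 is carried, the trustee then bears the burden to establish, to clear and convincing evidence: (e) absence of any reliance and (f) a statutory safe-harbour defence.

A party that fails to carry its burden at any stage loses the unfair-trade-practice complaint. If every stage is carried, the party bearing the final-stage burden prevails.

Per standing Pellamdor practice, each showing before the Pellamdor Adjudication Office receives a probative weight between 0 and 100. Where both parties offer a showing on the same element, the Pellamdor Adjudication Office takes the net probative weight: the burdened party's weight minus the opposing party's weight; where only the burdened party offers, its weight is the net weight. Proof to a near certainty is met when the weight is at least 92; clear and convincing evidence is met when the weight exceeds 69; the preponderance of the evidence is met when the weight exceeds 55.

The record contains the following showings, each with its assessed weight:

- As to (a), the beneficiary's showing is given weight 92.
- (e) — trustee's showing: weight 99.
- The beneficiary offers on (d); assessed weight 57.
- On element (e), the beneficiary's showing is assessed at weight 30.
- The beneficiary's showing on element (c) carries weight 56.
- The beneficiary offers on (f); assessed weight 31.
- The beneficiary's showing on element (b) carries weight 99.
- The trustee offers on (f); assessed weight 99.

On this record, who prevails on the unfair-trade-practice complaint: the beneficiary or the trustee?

beneficiary

At Stage 1 the beneficiary must meet proof to a near certainty (weight is at least 92): on (a) the weight is 92, ≥ 92, so (a) meets the standard; on (b) the weight is 99, ≥ 92, so (b) meets the standard.
  All elements met. The beneficiary retains the burden for Stage 2.
At Stage 2 the beneficiary must meet the preponderance of the evidence (weight exceeds 55): on (c) the weight is 56, which does exceed 55, so (c) meets the standard; on (d) the weight is 57, > 55, so (d) meets the standard.
  All elements met. The burden passes to the trustee.
At Stage 3 the trustee must meet clear and convincing evidence (weight exceeds 69): on (e) the weight is 99 less the opposing 30 gives net 69, which does not exceed 69, so (e) does not meet the standard; on (f) the weight is 99 less the opposing 31 gives net 68, which does not exceed 69, so (f) does not meet the standard.
  Not every element is met, so the trustee fails to carry Stage 3.
The analysis ends at Stage 3; the beneficiary prevails.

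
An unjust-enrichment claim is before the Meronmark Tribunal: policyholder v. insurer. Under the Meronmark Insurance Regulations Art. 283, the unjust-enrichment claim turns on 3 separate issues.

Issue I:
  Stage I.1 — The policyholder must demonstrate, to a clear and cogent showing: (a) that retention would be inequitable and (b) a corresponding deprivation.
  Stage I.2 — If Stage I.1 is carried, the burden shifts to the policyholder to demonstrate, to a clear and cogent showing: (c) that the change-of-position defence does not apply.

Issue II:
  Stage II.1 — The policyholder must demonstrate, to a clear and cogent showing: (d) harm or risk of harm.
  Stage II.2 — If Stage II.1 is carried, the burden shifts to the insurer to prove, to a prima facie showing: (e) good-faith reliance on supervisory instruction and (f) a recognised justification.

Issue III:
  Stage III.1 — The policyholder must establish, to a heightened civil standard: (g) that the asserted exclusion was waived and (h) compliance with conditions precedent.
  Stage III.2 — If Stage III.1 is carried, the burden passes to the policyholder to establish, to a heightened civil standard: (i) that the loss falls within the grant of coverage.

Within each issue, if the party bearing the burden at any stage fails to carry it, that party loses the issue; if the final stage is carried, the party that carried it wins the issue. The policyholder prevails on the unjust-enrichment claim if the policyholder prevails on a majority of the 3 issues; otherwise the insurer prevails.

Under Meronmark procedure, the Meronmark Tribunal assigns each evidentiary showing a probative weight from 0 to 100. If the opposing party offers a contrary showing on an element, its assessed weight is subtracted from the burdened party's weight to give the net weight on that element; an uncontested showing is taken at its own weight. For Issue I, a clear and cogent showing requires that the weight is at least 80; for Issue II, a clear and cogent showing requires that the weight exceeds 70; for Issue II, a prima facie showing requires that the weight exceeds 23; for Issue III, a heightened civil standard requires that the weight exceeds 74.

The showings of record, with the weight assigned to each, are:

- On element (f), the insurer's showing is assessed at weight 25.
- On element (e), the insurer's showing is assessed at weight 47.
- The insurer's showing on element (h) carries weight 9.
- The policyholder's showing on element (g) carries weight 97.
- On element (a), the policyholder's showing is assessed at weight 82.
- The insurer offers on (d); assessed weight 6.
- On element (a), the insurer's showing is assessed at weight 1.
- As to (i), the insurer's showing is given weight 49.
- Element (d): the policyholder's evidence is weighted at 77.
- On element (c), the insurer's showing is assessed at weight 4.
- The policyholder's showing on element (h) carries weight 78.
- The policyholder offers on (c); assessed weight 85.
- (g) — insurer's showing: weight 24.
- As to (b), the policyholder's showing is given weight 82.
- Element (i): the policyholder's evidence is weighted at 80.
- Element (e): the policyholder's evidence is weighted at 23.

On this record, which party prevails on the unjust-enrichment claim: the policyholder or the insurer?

— Issue I —
Stage I.1 — burden on policyholder; standard: a clear and cogent showing (weight is at least 80).
    (a): 82 − 1 = 81 ≥ 80 [met]
    (b): 82 ≥ 80 [met]
  Stage I.1 carried; the burden remains with the policyholder.
Stage I.2 — burden on policyholder; standard: a clear and cogent showing (weight is at least 80).
    (c): 85 − 4 = 81 ≥ 80 [met]
  The policyholder carries the last stage.
Every stage carried; the policyholder prevails on this issue.
— Issue II —
At Stage II.1 the policyholder must meet a clear and cogent showing (weight exceeds 70): on (d) the weight is 77 less the opposing 6 gives net 71, which does exceed 70, so (d) meets the standard.
  Stage II.1 carried; the burden shifts to the insurer.
At Stage II.2 the insurer must meet a prima facie showing (weight exceeds 23): on (e) the weight is 47 less the opposing 23 gives net 24, > 23, so (e) meets the standard; on (f) the weight is 25, > 23, so (f) meets the standard.
  All elements met at the final stage.
With every stage satisfied, the insurer prevails on this issue.
— Issue III —
Stage III.1 (policyholder, a heightened civil standard, weight exceeds 74): (g) net 97−24=73 ≤ 74 — fails; (h) net 78−9=69 ≤ 74 — fails.
  The policyholder does not carry Stage III.1.
The insurer prevails on this issue.
Per-issue: Issue I → policyholder; Issue II → insurer; Issue III → insurer. The policyholder must prevail on a majority of issues; overall, the insurer prevails.

insurer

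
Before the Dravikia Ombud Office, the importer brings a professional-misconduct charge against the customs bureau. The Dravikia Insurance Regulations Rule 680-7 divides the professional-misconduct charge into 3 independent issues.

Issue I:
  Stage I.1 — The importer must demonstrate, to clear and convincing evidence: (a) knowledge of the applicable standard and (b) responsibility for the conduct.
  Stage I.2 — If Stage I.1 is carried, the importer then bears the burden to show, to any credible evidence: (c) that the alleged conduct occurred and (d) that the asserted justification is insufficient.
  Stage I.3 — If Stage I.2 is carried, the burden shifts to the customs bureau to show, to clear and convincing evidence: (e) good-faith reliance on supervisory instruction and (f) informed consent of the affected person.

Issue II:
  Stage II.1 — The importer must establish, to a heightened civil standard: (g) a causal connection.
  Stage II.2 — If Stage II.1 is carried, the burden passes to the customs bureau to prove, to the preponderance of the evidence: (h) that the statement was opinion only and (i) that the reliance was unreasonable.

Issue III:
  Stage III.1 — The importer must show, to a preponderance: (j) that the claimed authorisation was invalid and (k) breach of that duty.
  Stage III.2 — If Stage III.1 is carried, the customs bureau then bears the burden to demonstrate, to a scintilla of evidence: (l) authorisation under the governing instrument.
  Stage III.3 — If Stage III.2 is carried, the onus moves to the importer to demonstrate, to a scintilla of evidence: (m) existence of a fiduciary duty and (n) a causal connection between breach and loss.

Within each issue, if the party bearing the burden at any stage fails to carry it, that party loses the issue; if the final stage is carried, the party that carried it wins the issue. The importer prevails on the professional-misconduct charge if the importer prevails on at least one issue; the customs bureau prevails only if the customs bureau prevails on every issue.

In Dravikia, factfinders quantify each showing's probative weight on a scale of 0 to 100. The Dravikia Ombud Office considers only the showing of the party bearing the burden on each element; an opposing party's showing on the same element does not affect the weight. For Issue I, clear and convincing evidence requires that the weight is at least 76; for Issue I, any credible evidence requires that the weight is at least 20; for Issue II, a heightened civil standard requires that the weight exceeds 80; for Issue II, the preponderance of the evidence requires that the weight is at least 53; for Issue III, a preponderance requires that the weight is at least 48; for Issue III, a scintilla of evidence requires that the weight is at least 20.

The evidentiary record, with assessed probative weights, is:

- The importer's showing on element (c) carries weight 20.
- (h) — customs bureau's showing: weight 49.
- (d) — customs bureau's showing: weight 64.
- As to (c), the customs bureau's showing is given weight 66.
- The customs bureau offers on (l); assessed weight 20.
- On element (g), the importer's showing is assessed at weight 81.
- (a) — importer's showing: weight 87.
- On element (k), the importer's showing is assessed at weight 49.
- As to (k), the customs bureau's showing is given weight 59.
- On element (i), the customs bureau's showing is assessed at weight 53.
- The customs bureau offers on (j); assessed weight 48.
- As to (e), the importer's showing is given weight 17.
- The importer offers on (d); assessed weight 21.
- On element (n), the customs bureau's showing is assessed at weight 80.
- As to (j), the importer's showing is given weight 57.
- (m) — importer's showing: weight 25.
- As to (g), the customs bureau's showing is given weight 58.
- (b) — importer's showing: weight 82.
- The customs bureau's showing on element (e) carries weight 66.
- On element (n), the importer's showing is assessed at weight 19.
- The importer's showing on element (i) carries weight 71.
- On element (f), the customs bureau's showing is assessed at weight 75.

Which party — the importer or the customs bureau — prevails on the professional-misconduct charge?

— Issue I —
Stage I.1 — burden on importer; standard: clear and convincing evidence (weight is at least 76).
    (a): 87 ≥ 76 [met]
    (b): 82 ≥ 76 [met]
  Stage I.1 is satisfied; the importer continues to bear the burden.
Stage I.2 — burden on importer; standard: any credible evidence (weight is at least 20).
    (c): 20 (customs bureau's 66 disregarded) ≥ 20 [met]
    (d): 21 (customs bureau's 64 disregarded) ≥ 20 [met]
  The importer carries Stage I.2; the customs bureau now bears the burden.
Stage I.3 — burden on customs bureau; standard: clear and convincing evidence (weight is at least 76).
    (e): 66 (importer's 17 disregarded) < 76 [not met]
    (f): 75 < 76 [not met]
  Not every element is met, so the customs bureau fails to carry Stage I.3.
The analysis ends at Stage I.3; the importer prevails on this issue.
— Issue II —
Stage II.1 (importer, a heightened civil standard, weight exceeds 80): (g) 81 (customs bureau's 58 disregarded) > 80 — meets.
  The importer carries Stage II.1; the customs bureau now bears the burden.
Stage II.2 (customs bureau, the preponderance of the evidence, weight is at least 53): (h) 49 < 53 — fails; (i) 53 (importer's 71 disregarded) ≥ 53 — meets.
  The customs bureau does not carry Stage II.2.
The importer prevails on this issue.
— Issue III —
Stage III.1 (importer, a preponderance, weight is at least 48): (j) 57 (customs bureau's 48 disregarded) ≥ 48 — meets; (k) 49 (customs bureau's 59 disregarded) ≥ 48 — meets.
  All elements met. The burden passes to the customs bureau.
Stage III.2 (customs bureau, a scintilla of evidence, weight is at least 20): (l) 20 ≥ 20 — meets.
  The customs bureau carries Stage III.2; the importer now bears the burden.
Stage III.3 (importer, a scintilla of evidence, weight is at least 20): (m) 25 ≥ 20 — meets; (n) 19 (customs bureau's 80 disregarded) < 20 — fails.
  Stage III.3 not carried; the importer fails its burden.
The analysis ends at Stage III.3; the customs bureau prevails on this issue.
Per-issue: Issue I → importer; Issue II → importer; Issue III → customs bureau. The importer must prevail on at least one issue; overall, the importer prevails.

importer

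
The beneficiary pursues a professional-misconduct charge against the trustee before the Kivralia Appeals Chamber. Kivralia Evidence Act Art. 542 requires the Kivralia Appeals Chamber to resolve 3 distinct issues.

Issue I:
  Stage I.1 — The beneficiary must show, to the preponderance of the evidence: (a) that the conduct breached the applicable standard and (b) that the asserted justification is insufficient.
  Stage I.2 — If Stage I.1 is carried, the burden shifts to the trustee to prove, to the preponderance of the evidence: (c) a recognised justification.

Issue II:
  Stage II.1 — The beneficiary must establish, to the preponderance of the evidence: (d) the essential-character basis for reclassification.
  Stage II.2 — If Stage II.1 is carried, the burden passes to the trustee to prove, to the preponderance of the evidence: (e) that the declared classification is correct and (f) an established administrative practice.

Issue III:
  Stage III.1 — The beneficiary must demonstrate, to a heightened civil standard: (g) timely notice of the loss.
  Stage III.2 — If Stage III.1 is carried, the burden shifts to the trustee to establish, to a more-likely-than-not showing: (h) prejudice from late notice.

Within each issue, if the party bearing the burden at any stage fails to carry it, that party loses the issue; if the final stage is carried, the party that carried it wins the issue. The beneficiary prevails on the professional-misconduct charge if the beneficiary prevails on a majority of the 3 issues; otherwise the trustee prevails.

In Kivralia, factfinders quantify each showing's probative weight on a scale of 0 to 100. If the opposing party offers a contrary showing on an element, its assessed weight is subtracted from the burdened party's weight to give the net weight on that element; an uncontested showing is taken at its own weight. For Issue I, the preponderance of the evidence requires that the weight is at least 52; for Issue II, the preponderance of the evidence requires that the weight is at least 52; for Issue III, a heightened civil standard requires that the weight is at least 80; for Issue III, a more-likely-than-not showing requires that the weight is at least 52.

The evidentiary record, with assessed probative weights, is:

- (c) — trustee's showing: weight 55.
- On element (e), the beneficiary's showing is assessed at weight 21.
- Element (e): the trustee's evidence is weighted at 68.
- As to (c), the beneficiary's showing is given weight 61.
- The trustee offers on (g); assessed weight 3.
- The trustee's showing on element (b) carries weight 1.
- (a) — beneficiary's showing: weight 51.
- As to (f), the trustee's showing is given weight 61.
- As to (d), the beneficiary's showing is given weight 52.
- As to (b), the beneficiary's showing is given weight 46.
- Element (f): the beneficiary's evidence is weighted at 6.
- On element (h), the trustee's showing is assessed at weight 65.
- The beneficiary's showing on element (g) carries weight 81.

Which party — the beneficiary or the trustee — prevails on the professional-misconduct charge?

trustee

— Issue I —
Stage I.1 — burden on beneficiary; standard: the preponderance of the evidence (weight is at least 52).
    (a): 51 < 52 [not met]
    (b): 46 − 1 = 45 < 52 [not met]
  The beneficiary does not carry Stage I.1.
The analysis ends at Stage I.1; the trustee prevails on this issue.
— Issue II —
Stage II.1 (beneficiary, the preponderance of the evidence, weight is at least 52): (d) 52 ≥ 52 — meets.
  The beneficiary carries Stage II.1; the trustee now bears the burden.
Stage II.2 (trustee, the preponderance of the evidence, weight is at least 52): (e) net 68−21=47 < 52 — fails; (f) net 61−6=55 ≥ 52 — meets.
  Not every element is met, so the trustee fails to carry Stage II.2.
The analysis ends at Stage II.2; the beneficiary prevails on this issue.
— Issue III —
Stage III.1 — burden on beneficiary; standard: a heightened civil standard (weight is at least 80).
    (g): 81 − 3 = 78 < 80 [not met]
  Not every element is met, so the beneficiary fails to carry Stage III.1.
The trustee prevails on this issue.
Per-issue: Issue I → trustee; Issue II → beneficiary; Issue III → trustee. The beneficiary must prevail on a majority of issues; overall, the trustee prevails.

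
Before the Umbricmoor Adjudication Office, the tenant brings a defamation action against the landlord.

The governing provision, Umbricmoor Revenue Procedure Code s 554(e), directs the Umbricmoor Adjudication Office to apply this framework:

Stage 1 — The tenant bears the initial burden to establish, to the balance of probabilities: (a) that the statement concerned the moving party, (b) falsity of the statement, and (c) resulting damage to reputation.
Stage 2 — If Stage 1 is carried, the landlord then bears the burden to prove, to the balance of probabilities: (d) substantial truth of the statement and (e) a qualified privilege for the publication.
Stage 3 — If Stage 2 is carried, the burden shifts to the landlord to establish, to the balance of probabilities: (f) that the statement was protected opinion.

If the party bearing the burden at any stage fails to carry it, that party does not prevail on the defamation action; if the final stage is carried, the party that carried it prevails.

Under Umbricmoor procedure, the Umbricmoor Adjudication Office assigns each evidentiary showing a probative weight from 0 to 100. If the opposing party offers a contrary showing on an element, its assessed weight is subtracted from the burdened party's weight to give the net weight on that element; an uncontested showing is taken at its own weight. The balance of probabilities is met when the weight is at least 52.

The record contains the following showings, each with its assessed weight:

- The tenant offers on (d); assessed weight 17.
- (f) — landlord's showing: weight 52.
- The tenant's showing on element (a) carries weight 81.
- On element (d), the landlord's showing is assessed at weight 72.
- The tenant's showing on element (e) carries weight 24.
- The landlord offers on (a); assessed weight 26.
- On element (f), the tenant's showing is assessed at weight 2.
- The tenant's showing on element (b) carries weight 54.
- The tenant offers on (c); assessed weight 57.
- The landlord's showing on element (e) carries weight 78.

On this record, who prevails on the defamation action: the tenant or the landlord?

At Stage 1 the tenant must meet the balance of probabilities (weight is at least 52): on (a) the weight is 81 less the opposing 26 gives net 55, ≥ 52, so (a) meets the standard; on (b) the weight is 54, which does reach 52, so (b) meets the standard; on (c) the weight is 57, ≥ 52, so (c) meets the standard.
  The tenant carries Stage 1; the landlord now bears the burden.
At Stage 2 the landlord must meet the balance of probabilities (weight is at least 52): on (d) the weight is 72 less the opposing 17 gives net 55, which does reach 52, so (d) meets the standard; on (e) the weight is 78 less the opposing 24 gives net 54, which does reach 52, so (e) meets the standard.
  Stage 2 carried; the burden remains with the landlord.
At Stage 3 the landlord must meet the balance of probabilities (weight is at least 52): on (f) the weight is 52 less the opposing 2 gives net 50, which does not reach 52, so (f) does not meet the standard.
  Stage 3 not carried; the landlord fails its burden.
The tenant prevails.

tenant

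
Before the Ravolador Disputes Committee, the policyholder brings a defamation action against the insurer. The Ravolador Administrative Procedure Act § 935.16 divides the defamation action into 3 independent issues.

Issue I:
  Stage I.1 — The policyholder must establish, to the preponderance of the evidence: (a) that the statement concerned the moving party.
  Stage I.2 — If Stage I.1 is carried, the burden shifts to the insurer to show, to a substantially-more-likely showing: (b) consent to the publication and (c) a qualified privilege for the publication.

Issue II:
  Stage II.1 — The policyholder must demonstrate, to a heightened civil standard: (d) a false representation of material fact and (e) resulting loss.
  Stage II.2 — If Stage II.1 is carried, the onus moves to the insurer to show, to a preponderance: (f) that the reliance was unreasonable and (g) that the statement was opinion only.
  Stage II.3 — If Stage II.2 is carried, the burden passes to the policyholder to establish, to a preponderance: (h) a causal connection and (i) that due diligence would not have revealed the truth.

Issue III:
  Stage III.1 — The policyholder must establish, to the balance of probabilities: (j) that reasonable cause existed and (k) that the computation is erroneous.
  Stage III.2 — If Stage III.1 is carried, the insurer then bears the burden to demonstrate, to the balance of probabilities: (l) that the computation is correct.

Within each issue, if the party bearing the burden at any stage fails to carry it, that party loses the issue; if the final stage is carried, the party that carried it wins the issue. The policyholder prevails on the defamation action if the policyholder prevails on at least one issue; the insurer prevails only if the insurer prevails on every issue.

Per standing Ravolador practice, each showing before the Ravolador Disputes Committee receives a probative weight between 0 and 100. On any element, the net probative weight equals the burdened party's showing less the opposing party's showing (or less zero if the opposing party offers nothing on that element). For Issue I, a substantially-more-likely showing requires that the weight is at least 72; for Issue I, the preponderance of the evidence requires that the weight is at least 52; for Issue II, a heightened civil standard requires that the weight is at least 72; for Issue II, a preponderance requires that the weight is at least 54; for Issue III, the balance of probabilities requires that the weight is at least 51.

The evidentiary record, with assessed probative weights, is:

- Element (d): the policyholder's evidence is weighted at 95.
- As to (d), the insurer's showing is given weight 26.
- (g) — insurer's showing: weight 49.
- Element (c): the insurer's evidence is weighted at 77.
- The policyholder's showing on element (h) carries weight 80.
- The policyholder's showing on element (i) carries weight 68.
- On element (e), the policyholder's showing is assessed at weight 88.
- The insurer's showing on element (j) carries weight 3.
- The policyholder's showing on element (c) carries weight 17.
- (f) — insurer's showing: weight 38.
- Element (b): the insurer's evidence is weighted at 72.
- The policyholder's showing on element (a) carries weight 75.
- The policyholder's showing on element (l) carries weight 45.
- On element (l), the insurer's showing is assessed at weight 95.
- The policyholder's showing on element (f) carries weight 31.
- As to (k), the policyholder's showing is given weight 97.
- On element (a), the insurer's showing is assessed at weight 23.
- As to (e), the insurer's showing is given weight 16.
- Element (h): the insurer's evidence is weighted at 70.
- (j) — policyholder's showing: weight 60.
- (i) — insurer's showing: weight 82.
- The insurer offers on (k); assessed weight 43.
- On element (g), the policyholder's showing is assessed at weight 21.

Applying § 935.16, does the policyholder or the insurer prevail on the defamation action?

— Issue I —
At Stage I.1 the policyholder must meet the preponderance of the evidence (weight is at least 52): on (a) the weight is 75 less the opposing 23 gives net 52, which does reach 52, so (a) meets the standard.
  Stage I.1 carried; the burden shifts to the insurer.
At Stage I.2 the insurer must meet a substantially-more-likely showing (weight is at least 72): on (b) the weight is 72, ≥ 72, so (b) meets the standard; on (c) the weight is 77 less the opposing 17 gives net 60, which does not reach 72, so (c) does not meet the standard.
  The insurer does not carry Stage I.2.
The analysis ends at Stage I.2; the policyholder prevails on this issue.
— Issue II —
At Stage II.1 the policyholder must meet a heightened civil standard (weight is at least 72): on (d) the weight is 95 less the opposing 26 gives net 69, < 72, so (d) does not meet the standard; on (e) the weight is 88 less the opposing 16 gives net 72, ≥ 72, so (e) meets the standard.
  The policyholder does not carry Stage II.1.
The insurer prevails on this issue.
— Issue III —
Stage III.1 (policyholder, the balance of probabilities, weight is at least 51): (j) net 60−3=57 ≥ 51 — meets; (k) net 97−43=54 ≥ 51 — meets.
  Stage III.1 carried; the burden shifts to the insurer.
Stage III.2 (insurer, the balance of probabilities, weight is at least 51): (l) net 95−45=50 < 51 — fails.
  Not every element is met, so the insurer fails to carry Stage III.2.
So the policyholder prevails on this issue.
Per-issue: Issue I → policyholder; Issue II → insurer; Issue III → policyholder. The policyholder must prevail on at least one issue; overall, the policyholder prevails.

policyholder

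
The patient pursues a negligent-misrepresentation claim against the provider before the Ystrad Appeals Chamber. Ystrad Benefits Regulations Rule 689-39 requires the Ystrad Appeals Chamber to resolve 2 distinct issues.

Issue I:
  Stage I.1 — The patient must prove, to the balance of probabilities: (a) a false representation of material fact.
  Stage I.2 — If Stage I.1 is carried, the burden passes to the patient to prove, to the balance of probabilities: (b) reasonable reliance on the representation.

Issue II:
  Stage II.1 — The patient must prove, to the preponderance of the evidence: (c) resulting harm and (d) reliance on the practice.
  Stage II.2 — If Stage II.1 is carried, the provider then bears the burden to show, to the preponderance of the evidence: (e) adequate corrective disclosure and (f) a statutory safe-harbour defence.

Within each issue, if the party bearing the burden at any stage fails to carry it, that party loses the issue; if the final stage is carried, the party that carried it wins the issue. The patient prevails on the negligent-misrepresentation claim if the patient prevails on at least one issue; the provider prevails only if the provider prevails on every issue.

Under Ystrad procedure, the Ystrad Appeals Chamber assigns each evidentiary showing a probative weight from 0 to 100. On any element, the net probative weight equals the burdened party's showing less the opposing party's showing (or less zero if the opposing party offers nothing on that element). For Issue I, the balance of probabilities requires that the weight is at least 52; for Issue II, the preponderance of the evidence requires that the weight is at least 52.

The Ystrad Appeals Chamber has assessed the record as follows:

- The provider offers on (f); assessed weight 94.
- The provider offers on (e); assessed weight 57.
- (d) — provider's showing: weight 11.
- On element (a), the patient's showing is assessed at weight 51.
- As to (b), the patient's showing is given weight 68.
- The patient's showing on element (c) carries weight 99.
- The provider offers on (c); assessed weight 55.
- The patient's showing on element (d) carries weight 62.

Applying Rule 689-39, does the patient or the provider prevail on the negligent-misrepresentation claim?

provider

— Issue I —
Stage I.1 (patient, the balance of probabilities, weight is at least 52): (a) 51 < 52 — fails.
  The patient does not carry Stage I.1.
So the provider prevails on this issue.
— Issue II —
Stage II.1 — burden on patient; standard: the preponderance of the evidence (weight is at least 52).
    (c): 99 − 55 = 44 < 52 [not met]
    (d): 62 − 11 = 51 < 52 [not met]
  Not every element is met, so the patient fails to carry Stage II.1.
The provider prevails on this issue.
Per-issue: Issue I → provider; Issue II → provider. The patient must prevail on at least one issue; overall, the provider prevails.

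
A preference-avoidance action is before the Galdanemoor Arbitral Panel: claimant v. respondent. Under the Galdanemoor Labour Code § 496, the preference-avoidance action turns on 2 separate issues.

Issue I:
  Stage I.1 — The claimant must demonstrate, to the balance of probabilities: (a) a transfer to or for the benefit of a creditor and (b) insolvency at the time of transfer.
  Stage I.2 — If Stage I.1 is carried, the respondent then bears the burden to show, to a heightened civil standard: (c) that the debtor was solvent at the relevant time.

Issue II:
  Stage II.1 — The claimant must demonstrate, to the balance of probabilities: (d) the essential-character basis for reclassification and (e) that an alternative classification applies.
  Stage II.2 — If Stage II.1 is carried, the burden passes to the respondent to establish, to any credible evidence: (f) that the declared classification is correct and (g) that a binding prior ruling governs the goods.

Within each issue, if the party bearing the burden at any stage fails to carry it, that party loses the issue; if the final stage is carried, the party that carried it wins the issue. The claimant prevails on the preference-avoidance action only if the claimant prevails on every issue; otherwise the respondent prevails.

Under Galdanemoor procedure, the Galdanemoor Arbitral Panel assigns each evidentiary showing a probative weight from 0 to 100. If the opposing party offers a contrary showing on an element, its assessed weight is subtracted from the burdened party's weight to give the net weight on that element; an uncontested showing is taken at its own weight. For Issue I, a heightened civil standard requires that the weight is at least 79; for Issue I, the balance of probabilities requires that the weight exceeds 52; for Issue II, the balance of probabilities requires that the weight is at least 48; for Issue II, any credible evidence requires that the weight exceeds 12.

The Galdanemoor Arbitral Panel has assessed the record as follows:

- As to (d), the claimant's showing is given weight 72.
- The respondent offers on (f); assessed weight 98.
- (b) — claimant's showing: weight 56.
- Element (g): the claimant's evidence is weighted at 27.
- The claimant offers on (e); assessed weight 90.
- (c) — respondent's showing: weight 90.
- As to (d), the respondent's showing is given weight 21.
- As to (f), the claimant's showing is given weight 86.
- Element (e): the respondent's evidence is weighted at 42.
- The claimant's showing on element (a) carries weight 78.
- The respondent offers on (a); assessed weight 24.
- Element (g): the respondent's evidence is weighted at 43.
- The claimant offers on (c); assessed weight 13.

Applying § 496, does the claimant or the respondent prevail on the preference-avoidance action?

claimant

— Issue I —
Stage I.1 (claimant, the balance of probabilities, weight exceeds 52): (a) net 78−24=54 > 52 — meets; (b) 56 > 52 — meets.
  Stage I.1 is satisfied; the onus moves to the respondent.
Stage I.2 (respondent, a heightened civil standard, weight is at least 79): (c) net 90−13=77 < 79 — fails.
  The respondent does not carry Stage I.2.
The analysis ends at Stage I.2; the claimant prevails on this issue.
— Issue II —
Stage II.1 (claimant, the balance of probabilities, weight is at least 48): (d) net 72−21=51 ≥ 48 — meets; (e) net 90−42=48 ≥ 48 — meets.
  The claimant carries Stage II.1; the respondent now bears the burden.
Stage II.2 (respondent, any credible evidence, weight exceeds 12): (f) net 98−86=12 ≤ 12 — fails; (g) net 43−27=16 > 12 — meets.
  Stage II.2 not carried; the respondent fails its burden.
The analysis ends at Stage II.2; the claimant prevails on this issue.
Per-issue: Issue I → claimant; Issue II → claimant. The claimant must prevail on every issue; overall, the claimant prevails.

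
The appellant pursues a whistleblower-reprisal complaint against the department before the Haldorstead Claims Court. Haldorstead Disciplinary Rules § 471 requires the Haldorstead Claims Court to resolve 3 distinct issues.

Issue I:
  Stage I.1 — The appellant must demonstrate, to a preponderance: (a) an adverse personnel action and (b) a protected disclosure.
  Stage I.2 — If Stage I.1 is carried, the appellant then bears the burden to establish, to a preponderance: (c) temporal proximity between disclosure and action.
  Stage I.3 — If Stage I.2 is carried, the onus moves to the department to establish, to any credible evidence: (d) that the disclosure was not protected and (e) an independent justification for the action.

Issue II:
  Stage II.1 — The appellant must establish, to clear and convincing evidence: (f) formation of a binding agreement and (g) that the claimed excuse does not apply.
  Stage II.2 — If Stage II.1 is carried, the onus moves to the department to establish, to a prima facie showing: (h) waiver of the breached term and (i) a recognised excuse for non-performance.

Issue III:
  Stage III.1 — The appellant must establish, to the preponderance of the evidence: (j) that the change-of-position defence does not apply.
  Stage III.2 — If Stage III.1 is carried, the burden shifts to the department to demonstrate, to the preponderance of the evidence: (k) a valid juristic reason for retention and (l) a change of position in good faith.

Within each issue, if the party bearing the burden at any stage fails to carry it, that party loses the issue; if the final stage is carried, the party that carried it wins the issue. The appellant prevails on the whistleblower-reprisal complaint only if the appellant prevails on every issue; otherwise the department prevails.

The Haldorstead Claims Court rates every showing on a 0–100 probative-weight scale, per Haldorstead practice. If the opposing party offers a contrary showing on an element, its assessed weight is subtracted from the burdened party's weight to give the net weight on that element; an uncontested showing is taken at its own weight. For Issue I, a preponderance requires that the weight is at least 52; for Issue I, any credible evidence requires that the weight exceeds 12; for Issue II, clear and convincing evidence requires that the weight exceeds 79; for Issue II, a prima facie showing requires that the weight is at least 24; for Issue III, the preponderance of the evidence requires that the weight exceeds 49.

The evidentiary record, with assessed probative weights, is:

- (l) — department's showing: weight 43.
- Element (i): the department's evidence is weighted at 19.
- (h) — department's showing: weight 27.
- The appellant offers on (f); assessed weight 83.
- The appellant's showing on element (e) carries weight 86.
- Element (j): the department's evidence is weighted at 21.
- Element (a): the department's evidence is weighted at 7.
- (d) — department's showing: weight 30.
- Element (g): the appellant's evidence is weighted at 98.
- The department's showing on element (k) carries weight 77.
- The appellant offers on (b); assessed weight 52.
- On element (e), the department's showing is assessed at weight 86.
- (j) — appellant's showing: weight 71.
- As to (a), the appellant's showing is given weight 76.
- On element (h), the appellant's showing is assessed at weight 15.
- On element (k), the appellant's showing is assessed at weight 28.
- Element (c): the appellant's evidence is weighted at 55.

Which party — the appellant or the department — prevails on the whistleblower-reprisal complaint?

— Issue I —
Stage I.1 — burden on appellant; standard: a preponderance (weight is at least 52).
    (a): 76 − 7 = 69 ≥ 52 [met]
    (b): 52 ≥ 52 [met]
  Stage I.1 is satisfied; the appellant continues to bear the burden.
Stage I.2 — burden on appellant; standard: a preponderance (weight is at least 52).
    (c): 55 ≥ 52 [met]
  The appellant carries Stage I.2; the department now bears the burden.
Stage I.3 — burden on department; standard: any credible evidence (weight exceeds 12).
    (d): 30 > 12 [met]
    (e): 86 − 86 = 0 ≤ 12 [not met]
  The department does not carry Stage I.3.
The appellant prevails on this issue.
— Issue II —
At Stage II.1 the appellant must meet clear and convincing evidence (weight exceeds 79): on (f) the weight is 83, > 79, so (f) meets the standard; on (g) the weight is 98, > 79, so (g) meets the standard.
  Stage II.1 carried; the burden shifts to the department.
At Stage II.2 the department must meet a prima facie showing (weight is at least 24): on (h) the weight is 27 less the opposing 15 gives net 12, < 24, so (h) does not meet the standard; on (i) the weight is 19, < 24, so (i) does not meet the standard.
  Stage II.2 not carried; the department fails its burden.
So the appellant prevails on this issue.
— Issue III —
At Stage III.1 the appellant must meet the preponderance of the evidence (weight exceeds 49): on (j) the weight is 71 less the opposing 21 gives net 50, which does exceed 49, so (j) meets the standard.
  Stage III.1 carried; the burden shifts to the department.
At Stage III.2 the department must meet the preponderance of the evidence (weight exceeds 49): on (k) the weight is 77 less the opposing 28 gives net 49, ≤ 49, so (k) does not meet the standard; on (l) the weight is 43, ≤ 49, so (l) does not meet the standard.
  Not every element is met, so the department fails to carry Stage III.2.
The appellant prevails on this issue.
Per-issue: Issue I → appellant; Issue II → appellant; Issue III → appellant. The appellant must prevail on every issue; overall, the appellant prevails.

appellant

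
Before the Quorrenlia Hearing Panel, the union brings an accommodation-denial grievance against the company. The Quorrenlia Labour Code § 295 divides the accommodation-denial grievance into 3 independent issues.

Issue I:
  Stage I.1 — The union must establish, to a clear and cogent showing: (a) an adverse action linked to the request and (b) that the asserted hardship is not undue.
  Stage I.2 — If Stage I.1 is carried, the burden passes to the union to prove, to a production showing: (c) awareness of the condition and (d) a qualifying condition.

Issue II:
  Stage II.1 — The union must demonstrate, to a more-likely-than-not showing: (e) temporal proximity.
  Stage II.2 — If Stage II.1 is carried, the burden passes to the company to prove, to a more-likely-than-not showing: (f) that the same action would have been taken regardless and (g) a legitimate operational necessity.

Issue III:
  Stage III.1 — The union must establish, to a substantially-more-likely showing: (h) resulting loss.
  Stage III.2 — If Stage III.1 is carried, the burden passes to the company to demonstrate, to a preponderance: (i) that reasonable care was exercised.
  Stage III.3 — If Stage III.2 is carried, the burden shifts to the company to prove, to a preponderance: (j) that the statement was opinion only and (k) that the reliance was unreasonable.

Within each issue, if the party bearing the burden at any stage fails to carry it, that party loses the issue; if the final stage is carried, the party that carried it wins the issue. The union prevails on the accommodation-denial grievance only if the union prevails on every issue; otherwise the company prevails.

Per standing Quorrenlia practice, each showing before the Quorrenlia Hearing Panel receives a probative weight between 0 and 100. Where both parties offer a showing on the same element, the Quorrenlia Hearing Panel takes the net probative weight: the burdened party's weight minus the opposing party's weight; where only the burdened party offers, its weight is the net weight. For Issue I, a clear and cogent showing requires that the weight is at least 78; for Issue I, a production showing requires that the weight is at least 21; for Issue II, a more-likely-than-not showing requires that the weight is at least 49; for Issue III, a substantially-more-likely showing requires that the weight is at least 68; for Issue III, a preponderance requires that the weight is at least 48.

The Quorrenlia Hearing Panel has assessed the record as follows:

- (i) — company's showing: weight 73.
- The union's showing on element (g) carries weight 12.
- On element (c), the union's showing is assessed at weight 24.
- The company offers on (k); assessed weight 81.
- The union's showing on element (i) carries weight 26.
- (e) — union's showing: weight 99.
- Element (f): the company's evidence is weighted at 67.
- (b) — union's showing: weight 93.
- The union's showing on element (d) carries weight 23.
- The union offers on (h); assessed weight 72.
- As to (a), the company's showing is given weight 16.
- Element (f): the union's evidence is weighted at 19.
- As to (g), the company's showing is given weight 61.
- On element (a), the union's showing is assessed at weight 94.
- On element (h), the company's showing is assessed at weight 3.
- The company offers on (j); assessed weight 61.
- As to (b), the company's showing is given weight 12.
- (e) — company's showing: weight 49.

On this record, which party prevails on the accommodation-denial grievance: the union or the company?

union

— Issue I —
Stage I.1 — burden on union; standard: a clear and cogent showing (weight is at least 78).
    (a): 94 − 16 = 78 ≥ 78 [met]
    (b): 93 − 12 = 81 ≥ 78 [met]
  Stage I.1 is satisfied; the union continues to bear the burden.
Stage I.2 — burden on union; standard: a production showing (weight is at least 21).
    (c): 24 ≥ 21 [met]
    (d): 23 ≥ 21 [met]
  All elements met at the final stage.
Every stage carried; the union prevails on this issue.
— Issue II —
Stage II.1 — burden on union; standard: a more-likely-than-not showing (weight is at least 49).
    (e): 99 − 49 = 50 ≥ 49 [met]
  Stage II.1 carried; the burden shifts to the company.
Stage II.2 — burden on company; standard: a more-likely-than-not showing (weight is at least 49).
    (f): 67 − 19 = 48 < 49 [not met]
    (g): 61 − 12 = 49 ≥ 49 [met]
  Not every element is met, so the company fails to carry Stage II.2.
So the union prevails on this issue.
— Issue III —
Stage III.1 (union, a substantially-more-likely showing, weight is at least 68): (h) net 72−3=69 ≥ 68 — meets.
  Stage III.1 is satisfied; the onus moves to the company.
Stage III.2 (company, a preponderance, weight is at least 48): (i) net 73−26=47 < 48 — fails.
  Stage III.2 not carried; the company fails its burden.
So the union prevails on this issue.
Per-issue: Issue I → union; Issue II → union; Issue III → union. The union must prevail on every issue; overall, the union prevails.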